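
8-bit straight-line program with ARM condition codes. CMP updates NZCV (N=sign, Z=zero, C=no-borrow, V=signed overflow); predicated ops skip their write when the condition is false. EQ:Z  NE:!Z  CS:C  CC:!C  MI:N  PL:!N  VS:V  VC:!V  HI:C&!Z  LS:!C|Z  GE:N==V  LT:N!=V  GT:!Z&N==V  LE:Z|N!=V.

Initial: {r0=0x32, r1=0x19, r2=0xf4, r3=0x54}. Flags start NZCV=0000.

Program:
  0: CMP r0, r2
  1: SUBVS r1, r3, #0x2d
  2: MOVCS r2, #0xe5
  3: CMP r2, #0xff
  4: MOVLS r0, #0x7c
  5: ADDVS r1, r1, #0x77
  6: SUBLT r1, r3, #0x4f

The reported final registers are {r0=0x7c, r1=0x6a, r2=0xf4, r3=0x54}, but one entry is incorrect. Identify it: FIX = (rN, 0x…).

FIX = (r1, 0x05)

0: ✓ CMP  NZCV=0000
1: · SUBVS
2: · MOVCS
3: ✓ CMP  NZCV=1000
4: ✓ MOVLS  r0←0x7c
5: · ADDVS
6: ✓ SUBLT  r1←0x05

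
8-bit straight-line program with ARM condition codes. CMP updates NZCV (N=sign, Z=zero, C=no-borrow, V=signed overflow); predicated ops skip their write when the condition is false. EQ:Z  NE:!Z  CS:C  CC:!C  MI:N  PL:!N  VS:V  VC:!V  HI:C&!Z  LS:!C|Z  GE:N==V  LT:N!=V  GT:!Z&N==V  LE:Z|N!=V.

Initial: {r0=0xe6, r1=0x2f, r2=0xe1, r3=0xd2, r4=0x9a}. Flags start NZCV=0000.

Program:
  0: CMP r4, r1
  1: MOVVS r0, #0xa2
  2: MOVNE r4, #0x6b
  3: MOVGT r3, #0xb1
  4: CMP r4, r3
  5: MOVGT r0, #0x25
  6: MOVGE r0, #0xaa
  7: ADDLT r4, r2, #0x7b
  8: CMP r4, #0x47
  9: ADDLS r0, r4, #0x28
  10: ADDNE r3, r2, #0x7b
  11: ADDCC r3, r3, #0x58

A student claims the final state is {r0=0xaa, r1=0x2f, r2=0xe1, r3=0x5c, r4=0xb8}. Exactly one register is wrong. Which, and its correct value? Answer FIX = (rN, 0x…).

FIX = (r4, 0x6b)

[0] flags=0011 → (cmp)
[1] flags=0011 VS?T → r0=0xa2
[2] flags=0011 NE?T → r4=0x6b
[3] flags=0011 GT?F → skip
[4] flags=1001 → (cmp)
[5] flags=1001 GT?T → r0=0x25
[6] flags=1001 GE?T → r0=0xaa
[7] flags=1001 LT?F → skip
[8] flags=0010 → (cmp)
[9] flags=0010 LS?F → skip
[10] flags=0010 NE?T → r3=0x5c
[11] flags=0010 CC?F → skip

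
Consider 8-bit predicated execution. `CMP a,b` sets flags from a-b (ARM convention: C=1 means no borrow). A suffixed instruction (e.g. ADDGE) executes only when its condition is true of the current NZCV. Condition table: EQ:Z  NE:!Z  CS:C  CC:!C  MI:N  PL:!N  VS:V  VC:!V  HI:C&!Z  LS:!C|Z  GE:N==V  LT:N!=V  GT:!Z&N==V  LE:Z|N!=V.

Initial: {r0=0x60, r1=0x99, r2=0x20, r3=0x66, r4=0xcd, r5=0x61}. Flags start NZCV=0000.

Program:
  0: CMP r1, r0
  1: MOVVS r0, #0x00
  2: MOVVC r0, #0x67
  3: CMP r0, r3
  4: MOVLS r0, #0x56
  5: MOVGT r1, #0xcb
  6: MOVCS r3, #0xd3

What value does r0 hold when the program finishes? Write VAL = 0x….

[0] flags=0011 → (cmp)
[1] flags=0011 VS?T → r0=0x00
[2] flags=0011 VC?F → skip
[3] flags=1000 → (cmp)
[4] flags=1000 LS?T → r0=0x56
[5] flags=1000 GT?F → skip
[6] flags=1000 CS?F → skip

VAL = 0x56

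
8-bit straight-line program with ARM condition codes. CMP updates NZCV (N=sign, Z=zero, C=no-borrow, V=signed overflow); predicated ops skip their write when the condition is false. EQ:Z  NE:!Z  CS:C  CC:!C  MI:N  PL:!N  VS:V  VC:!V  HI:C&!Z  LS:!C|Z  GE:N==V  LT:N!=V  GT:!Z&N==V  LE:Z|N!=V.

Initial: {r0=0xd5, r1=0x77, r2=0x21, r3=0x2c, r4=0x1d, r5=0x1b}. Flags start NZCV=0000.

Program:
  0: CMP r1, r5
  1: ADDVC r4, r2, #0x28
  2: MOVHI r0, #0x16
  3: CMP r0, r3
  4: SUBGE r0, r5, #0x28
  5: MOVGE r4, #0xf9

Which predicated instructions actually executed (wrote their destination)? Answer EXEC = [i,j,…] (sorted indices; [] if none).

EXEC = [1,2]

[0] flags=0010 → (cmp)
[1] flags=0010 VC?T → r4=0x49
[2] flags=0010 HI?T → r0=0x16
[3] flags=1000 → (cmp)
[4] flags=1000 GE?F → skip
[5] flags=1000 GE?F → skip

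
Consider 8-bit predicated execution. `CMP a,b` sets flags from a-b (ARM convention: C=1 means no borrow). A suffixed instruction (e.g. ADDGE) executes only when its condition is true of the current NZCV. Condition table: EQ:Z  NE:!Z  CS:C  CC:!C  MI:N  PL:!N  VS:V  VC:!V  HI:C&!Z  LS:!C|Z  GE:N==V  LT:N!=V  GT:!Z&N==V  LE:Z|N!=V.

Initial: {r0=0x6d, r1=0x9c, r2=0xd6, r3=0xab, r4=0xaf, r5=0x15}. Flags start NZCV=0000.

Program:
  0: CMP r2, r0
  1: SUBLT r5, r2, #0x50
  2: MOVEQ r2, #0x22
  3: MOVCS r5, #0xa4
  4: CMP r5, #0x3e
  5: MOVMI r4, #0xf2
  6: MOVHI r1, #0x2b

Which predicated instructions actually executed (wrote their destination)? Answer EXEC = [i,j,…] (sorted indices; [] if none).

[0] flags=0011 → (cmp)
[1] flags=0011 LT?T → r5=0x86
[2] flags=0011 EQ?F → skip
[3] flags=0011 CS?T → r5=0xa4
[4] flags=0011 → (cmp)
[5] flags=0011 MI?F → skip
[6] flags=0011 HI?T → r1=0x2b

EXEC = [1,3,6]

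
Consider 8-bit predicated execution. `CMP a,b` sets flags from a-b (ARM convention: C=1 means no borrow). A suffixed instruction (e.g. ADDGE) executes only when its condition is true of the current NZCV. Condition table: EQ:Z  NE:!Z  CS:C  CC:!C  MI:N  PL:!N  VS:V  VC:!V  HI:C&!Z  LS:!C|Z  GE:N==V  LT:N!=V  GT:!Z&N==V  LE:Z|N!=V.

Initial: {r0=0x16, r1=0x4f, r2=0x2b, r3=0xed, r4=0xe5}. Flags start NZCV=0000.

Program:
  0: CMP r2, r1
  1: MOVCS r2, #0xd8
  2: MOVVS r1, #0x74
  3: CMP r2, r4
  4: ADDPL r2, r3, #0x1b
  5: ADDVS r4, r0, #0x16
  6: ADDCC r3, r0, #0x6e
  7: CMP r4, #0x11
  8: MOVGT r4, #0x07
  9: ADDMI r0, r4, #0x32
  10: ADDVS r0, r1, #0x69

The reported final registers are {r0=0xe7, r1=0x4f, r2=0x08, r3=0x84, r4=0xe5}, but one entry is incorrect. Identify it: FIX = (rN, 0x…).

0: ✓ CMP  NZCV=1000
1: · MOVCS
2: · MOVVS
3: ✓ CMP  NZCV=0000
4: ✓ ADDPL  r2←0x08
5: · ADDVS
6: ✓ ADDCC  r3←0x84
7: ✓ CMP  NZCV=1010
8: · MOVGT
9: ✓ ADDMI  r0←0x17
10: · ADDVS

FIX = (r0, 0x17)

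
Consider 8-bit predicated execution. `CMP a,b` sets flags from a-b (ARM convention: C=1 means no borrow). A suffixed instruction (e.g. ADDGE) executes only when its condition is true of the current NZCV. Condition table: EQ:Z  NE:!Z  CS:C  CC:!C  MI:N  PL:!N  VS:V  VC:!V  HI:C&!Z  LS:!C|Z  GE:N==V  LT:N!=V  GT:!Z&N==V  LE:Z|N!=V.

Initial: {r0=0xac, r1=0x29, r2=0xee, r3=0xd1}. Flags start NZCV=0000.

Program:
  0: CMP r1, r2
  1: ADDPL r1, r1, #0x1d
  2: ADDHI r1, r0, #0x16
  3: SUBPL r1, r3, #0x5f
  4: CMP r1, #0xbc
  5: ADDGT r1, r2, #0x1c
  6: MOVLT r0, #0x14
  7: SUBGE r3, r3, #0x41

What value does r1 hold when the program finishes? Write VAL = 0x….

[0] flags=0000 → (cmp)
[1] flags=0000 PL?T → r1=0x46
[2] flags=0000 HI?F → skip
[3] flags=0000 PL?T → r1=0x72
[4] flags=1001 → (cmp)
[5] flags=1001 GT?T → r1=0x0a
[6] flags=1001 LT?F → skip
[7] flags=1001 GE?T → r3=0x90

VAL = 0x0a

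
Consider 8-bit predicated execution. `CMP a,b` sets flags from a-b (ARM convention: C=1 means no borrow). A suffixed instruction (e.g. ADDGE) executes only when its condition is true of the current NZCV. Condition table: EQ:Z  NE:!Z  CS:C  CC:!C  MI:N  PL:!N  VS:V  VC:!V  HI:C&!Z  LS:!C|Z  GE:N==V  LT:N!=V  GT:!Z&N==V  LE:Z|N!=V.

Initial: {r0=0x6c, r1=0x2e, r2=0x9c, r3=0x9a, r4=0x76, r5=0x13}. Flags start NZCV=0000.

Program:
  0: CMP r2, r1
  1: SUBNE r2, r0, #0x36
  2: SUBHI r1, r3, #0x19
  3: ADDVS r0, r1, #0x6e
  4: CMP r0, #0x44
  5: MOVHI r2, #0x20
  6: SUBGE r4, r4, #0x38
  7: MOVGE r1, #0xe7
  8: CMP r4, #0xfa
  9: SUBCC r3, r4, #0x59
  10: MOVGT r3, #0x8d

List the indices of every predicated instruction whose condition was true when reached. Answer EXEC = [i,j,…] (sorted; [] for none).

[0] flags=0011 → (cmp)
[1] flags=0011 NE?T → r2=0x36
[2] flags=0011 HI?T → r1=0x81
[3] flags=0011 VS?T → r0=0xef
[4] flags=1010 → (cmp)
[5] flags=1010 HI?T → r2=0x20
[6] flags=1010 GE?F → skip
[7] flags=1010 GE?F → skip
[8] flags=0000 → (cmp)
[9] flags=0000 CC?T → r3=0x1d
[10] flags=0000 GT?T → r3=0x8d

EXEC = [1,2,3,5,9,10]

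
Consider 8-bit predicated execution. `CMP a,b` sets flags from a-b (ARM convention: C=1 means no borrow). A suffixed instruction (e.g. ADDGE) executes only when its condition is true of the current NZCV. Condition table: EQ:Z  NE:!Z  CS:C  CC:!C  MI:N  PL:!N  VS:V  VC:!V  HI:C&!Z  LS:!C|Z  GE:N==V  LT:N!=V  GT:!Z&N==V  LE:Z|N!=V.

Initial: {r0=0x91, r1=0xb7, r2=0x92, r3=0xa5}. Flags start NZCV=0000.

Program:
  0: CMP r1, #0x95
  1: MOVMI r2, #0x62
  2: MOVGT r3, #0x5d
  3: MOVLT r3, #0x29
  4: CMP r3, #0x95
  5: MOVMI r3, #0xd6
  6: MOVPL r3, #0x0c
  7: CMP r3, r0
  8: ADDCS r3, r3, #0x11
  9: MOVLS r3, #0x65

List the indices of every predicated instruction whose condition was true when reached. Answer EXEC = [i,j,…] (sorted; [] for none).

[0] flags=0010 → (cmp)
[1] flags=0010 MI?F → skip
[2] flags=0010 GT?T → r3=0x5d
[3] flags=0010 LT?F → skip
[4] flags=1001 → (cmp)
[5] flags=1001 MI?T → r3=0xd6
[6] flags=1001 PL?F → skip
[7] flags=0010 → (cmp)
[8] flags=0010 CS?T → r3=0xe7
[9] flags=0010 LS?F → skip

EXEC = [2,5,8]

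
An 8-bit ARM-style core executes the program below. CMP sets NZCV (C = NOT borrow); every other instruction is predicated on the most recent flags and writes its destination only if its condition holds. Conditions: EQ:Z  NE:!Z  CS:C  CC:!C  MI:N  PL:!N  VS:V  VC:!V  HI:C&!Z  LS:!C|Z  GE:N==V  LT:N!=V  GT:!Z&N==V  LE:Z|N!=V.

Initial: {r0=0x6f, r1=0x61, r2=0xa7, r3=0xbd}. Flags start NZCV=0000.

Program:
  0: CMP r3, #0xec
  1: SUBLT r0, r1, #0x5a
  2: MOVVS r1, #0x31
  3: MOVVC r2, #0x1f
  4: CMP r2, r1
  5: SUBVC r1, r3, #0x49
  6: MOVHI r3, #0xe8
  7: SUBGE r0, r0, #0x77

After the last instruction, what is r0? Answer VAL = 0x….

[0] flags=1000 → (cmp)
[1] flags=1000 LT?T → r0=0x07
[2] flags=1000 VS?F → skip
[3] flags=1000 VC?T → r2=0x1f
[4] flags=1000 → (cmp)
[5] flags=1000 VC?T → r1=0x74
[6] flags=1000 HI?F → skip
[7] flags=1000 GE?F → skip

VAL = 0x07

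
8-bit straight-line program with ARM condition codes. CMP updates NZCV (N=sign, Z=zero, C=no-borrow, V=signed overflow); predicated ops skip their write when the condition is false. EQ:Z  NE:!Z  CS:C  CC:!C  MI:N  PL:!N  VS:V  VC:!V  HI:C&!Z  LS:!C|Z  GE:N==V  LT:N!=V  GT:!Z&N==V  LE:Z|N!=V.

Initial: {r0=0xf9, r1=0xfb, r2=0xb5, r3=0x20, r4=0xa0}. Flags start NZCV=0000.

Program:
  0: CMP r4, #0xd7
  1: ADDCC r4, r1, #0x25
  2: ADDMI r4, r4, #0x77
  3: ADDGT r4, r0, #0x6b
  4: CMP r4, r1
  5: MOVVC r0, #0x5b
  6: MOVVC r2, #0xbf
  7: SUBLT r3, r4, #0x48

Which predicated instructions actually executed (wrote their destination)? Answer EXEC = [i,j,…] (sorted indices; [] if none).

EXEC = [1,2,5,6,7]

[0] flags=1000 → (cmp)
[1] flags=1000 CC?T → r4=0x20
[2] flags=1000 MI?T → r4=0x97
[3] flags=1000 GT?F → skip
[4] flags=1000 → (cmp)
[5] flags=1000 VC?T → r0=0x5b
[6] flags=1000 VC?T → r2=0xbf
[7] flags=1000 LT?T → r3=0x4f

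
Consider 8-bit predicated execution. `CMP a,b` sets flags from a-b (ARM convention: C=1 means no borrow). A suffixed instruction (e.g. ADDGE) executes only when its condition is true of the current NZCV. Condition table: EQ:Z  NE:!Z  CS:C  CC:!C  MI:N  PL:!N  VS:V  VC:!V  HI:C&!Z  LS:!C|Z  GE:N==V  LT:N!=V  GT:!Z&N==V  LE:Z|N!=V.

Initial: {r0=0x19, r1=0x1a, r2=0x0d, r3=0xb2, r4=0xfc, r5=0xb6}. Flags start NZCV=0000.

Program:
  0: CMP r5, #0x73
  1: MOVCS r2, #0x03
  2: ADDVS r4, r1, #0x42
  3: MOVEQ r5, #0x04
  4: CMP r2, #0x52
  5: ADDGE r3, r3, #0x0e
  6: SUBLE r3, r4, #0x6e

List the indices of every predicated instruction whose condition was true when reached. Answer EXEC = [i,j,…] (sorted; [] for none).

EXEC = [1,2,6]

0: ✓ CMP  NZCV=0011
1: ✓ MOVCS  r2←0x03
2: ✓ ADDVS  r4←0x5c
3: · MOVEQ
4: ✓ CMP  NZCV=1000
5: · ADDGE
6: ✓ SUBLE  r3←0xee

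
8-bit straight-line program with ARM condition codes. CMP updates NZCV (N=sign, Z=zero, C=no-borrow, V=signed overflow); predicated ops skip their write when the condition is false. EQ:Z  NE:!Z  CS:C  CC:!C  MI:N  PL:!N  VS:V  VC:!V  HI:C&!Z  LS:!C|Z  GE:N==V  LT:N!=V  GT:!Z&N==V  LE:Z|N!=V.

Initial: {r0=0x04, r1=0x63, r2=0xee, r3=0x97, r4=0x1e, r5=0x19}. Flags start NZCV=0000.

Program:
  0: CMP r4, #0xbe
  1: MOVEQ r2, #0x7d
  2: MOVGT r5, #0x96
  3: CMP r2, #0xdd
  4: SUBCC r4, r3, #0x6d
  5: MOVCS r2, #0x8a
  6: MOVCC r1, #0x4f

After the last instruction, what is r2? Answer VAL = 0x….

0: ✓ CMP  NZCV=0000
1: · MOVEQ
2: ✓ MOVGT  r5←0x96
3: ✓ CMP  NZCV=0010
4: · SUBCC
5: ✓ MOVCS  r2←0x8a
6: · MOVCC

VAL = 0x8a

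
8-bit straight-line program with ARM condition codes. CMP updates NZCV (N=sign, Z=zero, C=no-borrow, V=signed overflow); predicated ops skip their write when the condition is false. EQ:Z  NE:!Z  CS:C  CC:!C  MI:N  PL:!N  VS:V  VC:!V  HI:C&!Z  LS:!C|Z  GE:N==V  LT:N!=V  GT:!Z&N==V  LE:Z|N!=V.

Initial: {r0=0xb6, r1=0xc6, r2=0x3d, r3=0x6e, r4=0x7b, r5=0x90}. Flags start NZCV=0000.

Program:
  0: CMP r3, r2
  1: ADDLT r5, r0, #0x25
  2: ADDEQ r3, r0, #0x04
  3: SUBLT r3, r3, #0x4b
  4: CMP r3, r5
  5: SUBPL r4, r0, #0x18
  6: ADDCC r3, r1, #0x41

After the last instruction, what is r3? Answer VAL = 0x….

[0] flags=0010 → (cmp)
[1] flags=0010 LT?F → skip
[2] flags=0010 EQ?F → skip
[3] flags=0010 LT?F → skip
[4] flags=1001 → (cmp)
[5] flags=1001 PL?F → skip
[6] flags=1001 CC?T → r3=0x07

VAL = 0x07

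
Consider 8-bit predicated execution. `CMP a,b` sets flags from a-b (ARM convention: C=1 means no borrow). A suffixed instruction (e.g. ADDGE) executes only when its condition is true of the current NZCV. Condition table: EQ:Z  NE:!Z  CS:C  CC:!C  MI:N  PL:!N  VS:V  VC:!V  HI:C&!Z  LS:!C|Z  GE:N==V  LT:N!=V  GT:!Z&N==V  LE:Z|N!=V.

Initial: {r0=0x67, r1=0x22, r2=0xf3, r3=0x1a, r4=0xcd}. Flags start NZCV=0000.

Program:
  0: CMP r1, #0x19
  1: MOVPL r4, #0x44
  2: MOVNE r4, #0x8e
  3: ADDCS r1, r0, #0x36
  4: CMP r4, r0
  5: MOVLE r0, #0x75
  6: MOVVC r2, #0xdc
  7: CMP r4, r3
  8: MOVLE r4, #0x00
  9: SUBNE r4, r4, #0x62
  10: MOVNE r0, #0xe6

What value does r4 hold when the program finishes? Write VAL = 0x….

[0] flags=0010 → (cmp)
[1] flags=0010 PL?T → r4=0x44
[2] flags=0010 NE?T → r4=0x8e
[3] flags=0010 CS?T → r1=0x9d
[4] flags=0011 → (cmp)
[5] flags=0011 LE?T → r0=0x75
[6] flags=0011 VC?F → skip
[7] flags=0011 → (cmp)
[8] flags=0011 LE?T → r4=0x00
[9] flags=0011 NE?T → r4=0x9e
[10] flags=0011 NE?T → r0=0xe6

VAL = 0x9e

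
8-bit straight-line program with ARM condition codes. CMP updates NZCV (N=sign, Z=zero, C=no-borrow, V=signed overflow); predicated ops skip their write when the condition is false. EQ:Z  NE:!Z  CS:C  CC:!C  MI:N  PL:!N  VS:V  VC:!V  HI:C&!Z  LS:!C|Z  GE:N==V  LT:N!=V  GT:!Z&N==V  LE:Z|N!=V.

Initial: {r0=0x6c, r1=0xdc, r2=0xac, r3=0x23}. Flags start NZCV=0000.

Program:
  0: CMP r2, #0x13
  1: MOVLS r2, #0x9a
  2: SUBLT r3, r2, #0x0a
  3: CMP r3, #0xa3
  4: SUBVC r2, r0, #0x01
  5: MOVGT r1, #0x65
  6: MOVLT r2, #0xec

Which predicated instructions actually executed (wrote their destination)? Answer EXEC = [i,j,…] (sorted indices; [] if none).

EXEC = [2,4,6]

0: ✓ CMP  NZCV=1010
1: · MOVLS
2: ✓ SUBLT  r3←0xa2
3: ✓ CMP  NZCV=1000
4: ✓ SUBVC  r2←0x6b
5: · MOVGT
6: ✓ MOVLT  r2←0xec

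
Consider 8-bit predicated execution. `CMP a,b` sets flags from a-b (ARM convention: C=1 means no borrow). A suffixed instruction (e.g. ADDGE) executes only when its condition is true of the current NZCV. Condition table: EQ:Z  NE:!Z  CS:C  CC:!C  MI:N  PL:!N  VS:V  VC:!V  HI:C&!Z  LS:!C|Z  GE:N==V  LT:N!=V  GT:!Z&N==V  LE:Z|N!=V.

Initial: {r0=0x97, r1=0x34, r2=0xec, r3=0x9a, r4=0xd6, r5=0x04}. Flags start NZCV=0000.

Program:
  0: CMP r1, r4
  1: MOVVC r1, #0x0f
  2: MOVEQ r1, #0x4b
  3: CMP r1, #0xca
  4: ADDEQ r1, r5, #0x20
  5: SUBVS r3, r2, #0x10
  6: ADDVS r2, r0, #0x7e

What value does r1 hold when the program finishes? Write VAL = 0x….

[0] flags=0000 → (cmp)
[1] flags=0000 VC?T → r1=0x0f
[2] flags=0000 EQ?F → skip
[3] flags=0000 → (cmp)
[4] flags=0000 EQ?F → skip
[5] flags=0000 VS?F → skip
[6] flags=0000 VS?F → skip

VAL = 0x0f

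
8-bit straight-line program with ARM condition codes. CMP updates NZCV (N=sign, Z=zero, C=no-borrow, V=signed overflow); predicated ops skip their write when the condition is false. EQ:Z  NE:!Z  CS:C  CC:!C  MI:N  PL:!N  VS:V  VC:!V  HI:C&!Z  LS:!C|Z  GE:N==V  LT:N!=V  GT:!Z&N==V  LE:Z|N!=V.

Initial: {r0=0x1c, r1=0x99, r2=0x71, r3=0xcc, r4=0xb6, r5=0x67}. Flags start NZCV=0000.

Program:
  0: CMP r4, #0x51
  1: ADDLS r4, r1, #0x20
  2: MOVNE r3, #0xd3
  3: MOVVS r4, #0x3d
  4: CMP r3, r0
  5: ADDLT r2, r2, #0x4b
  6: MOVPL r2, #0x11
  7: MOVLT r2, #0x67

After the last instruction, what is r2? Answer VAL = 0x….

0: ✓ CMP  NZCV=0011
1: · ADDLS
2: ✓ MOVNE  r3←0xd3
3: ✓ MOVVS  r4←0x3d
4: ✓ CMP  NZCV=1010
5: ✓ ADDLT  r2←0xbc
6: · MOVPL
7: ✓ MOVLT  r2←0x67

VAL = 0x67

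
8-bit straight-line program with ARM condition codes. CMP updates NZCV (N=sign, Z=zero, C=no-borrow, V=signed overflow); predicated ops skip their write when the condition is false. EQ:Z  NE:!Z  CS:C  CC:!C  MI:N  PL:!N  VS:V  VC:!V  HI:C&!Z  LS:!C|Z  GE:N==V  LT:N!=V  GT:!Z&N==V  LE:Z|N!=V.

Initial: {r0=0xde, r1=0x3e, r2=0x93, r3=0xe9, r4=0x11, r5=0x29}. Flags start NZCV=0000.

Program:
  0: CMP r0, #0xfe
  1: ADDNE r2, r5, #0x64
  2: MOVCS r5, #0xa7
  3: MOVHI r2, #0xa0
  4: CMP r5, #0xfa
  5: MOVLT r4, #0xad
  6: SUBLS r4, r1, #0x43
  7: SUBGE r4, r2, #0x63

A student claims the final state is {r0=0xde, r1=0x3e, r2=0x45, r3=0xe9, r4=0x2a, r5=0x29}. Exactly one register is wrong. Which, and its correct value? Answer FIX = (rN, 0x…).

FIX = (r2, 0x8d)

[0] flags=1000 → (cmp)
[1] flags=1000 NE?T → r2=0x8d
[2] flags=1000 CS?F → skip
[3] flags=1000 HI?F → skip
[4] flags=0000 → (cmp)
[5] flags=0000 LT?F → skip
[6] flags=0000 LS?T → r4=0xfb
[7] flags=0000 GE?T → r4=0x2a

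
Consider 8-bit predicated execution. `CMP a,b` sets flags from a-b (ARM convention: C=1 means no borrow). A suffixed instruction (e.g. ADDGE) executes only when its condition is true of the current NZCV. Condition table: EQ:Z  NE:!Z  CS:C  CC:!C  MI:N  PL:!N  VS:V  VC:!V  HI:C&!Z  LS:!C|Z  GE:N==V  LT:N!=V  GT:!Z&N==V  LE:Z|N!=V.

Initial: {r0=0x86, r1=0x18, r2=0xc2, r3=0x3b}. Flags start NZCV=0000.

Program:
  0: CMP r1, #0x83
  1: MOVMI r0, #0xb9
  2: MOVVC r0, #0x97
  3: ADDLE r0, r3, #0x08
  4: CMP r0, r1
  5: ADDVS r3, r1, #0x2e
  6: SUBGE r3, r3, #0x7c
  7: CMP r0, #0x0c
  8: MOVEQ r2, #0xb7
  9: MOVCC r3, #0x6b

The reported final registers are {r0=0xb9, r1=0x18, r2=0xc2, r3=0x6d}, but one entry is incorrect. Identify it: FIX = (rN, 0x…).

[0] flags=1001 → (cmp)
[1] flags=1001 MI?T → r0=0xb9
[2] flags=1001 VC?F → skip
[3] flags=1001 LE?F → skip
[4] flags=1010 → (cmp)
[5] flags=1010 VS?F → skip
[6] flags=1010 GE?F → skip
[7] flags=1010 → (cmp)
[8] flags=1010 EQ?F → skip
[9] flags=1010 CC?F → skip

FIX = (r3, 0x3b)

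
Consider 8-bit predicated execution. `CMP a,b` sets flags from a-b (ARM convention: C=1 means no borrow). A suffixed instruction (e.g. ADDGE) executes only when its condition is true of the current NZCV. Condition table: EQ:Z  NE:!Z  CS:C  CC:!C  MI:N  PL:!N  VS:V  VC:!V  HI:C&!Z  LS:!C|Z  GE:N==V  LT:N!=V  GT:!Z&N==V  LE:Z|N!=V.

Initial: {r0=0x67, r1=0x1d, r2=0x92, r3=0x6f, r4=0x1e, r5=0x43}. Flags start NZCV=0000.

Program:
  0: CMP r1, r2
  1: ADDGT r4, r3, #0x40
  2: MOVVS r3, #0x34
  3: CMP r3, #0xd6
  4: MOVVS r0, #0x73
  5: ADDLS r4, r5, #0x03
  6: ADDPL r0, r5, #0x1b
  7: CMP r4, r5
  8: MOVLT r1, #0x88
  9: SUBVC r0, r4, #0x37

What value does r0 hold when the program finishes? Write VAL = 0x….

VAL = 0x0f

0: ✓ CMP  NZCV=1001
1: ✓ ADDGT  r4←0xaf
2: ✓ MOVVS  r3←0x34
3: ✓ CMP  NZCV=0000
4: · MOVVS
5: ✓ ADDLS  r4←0x46
6: ✓ ADDPL  r0←0x5e
7: ✓ CMP  NZCV=0010
8: · MOVLT
9: ✓ SUBVC  r0←0x0f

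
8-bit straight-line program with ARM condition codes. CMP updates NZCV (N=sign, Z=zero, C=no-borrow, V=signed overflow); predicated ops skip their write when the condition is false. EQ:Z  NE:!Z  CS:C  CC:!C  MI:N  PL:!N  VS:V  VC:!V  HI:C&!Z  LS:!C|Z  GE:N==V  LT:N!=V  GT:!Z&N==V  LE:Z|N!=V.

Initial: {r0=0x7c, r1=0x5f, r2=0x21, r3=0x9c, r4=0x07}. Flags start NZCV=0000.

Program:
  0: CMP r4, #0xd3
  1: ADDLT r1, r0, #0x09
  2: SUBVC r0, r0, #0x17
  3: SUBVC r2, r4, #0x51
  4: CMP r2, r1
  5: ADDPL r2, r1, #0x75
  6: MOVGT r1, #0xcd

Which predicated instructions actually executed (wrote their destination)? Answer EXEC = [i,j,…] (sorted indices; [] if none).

[0] flags=0000 → (cmp)
[1] flags=0000 LT?F → skip
[2] flags=0000 VC?T → r0=0x65
[3] flags=0000 VC?T → r2=0xb6
[4] flags=0011 → (cmp)
[5] flags=0011 PL?T → r2=0xd4
[6] flags=0011 GT?F → skip

EXEC = [2,3,5]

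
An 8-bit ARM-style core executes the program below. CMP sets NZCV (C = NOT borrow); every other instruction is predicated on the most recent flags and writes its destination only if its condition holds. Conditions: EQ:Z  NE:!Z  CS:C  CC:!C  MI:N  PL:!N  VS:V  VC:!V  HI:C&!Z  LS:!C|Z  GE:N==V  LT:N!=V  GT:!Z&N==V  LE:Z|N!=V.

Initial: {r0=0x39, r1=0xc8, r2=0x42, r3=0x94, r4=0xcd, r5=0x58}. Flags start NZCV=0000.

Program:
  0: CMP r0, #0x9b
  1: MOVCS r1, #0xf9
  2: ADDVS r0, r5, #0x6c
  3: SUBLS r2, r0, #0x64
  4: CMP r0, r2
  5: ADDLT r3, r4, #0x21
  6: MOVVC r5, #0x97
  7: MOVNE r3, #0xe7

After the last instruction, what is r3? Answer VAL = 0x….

[0] flags=1001 → (cmp)
[1] flags=1001 CS?F → skip
[2] flags=1001 VS?T → r0=0xc4
[3] flags=1001 LS?T → r2=0x60
[4] flags=0011 → (cmp)
[5] flags=0011 LT?T → r3=0xee
[6] flags=0011 VC?F → skip
[7] flags=0011 NE?T → r3=0xe7

VAL = 0xe7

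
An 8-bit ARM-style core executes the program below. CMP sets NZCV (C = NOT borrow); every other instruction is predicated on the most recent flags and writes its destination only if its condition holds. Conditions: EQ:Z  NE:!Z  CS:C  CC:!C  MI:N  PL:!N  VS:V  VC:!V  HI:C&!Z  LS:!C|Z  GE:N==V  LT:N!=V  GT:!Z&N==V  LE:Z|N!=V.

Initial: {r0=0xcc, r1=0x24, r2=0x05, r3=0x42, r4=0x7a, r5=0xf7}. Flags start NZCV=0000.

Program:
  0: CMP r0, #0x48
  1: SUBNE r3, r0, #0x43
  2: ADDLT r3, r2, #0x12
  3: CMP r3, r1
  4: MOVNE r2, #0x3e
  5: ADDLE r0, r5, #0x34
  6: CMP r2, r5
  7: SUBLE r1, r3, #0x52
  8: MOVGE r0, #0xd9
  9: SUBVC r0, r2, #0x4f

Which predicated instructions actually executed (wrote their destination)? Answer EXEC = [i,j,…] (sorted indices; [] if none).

0: ✓ CMP  NZCV=1010
1: ✓ SUBNE  r3←0x89
2: ✓ ADDLT  r3←0x17
3: ✓ CMP  NZCV=1000
4: ✓ MOVNE  r2←0x3e
5: ✓ ADDLE  r0←0x2b
6: ✓ CMP  NZCV=0000
7: · SUBLE
8: ✓ MOVGE  r0←0xd9
9: ✓ SUBVC  r0←0xef

EXEC = [1,2,4,5,8,9]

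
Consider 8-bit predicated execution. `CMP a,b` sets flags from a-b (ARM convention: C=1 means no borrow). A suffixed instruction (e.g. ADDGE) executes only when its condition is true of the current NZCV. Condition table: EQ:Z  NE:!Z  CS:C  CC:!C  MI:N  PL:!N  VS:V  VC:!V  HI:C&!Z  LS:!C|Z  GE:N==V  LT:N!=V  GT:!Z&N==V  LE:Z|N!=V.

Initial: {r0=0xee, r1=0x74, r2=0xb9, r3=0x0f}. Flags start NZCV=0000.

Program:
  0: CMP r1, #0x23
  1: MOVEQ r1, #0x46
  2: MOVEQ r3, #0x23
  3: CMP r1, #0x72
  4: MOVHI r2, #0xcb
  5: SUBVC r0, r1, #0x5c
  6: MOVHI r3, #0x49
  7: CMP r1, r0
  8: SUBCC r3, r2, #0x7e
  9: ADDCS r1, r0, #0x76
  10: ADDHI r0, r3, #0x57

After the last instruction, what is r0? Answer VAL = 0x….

VAL = 0xa0

0: ✓ CMP  NZCV=0010
1: · MOVEQ
2: · MOVEQ
3: ✓ CMP  NZCV=0010
4: ✓ MOVHI  r2←0xcb
5: ✓ SUBVC  r0←0x18
6: ✓ MOVHI  r3←0x49
7: ✓ CMP  NZCV=0010
8: · SUBCC
9: ✓ ADDCS  r1←0x8e
10: ✓ ADDHI  r0←0xa0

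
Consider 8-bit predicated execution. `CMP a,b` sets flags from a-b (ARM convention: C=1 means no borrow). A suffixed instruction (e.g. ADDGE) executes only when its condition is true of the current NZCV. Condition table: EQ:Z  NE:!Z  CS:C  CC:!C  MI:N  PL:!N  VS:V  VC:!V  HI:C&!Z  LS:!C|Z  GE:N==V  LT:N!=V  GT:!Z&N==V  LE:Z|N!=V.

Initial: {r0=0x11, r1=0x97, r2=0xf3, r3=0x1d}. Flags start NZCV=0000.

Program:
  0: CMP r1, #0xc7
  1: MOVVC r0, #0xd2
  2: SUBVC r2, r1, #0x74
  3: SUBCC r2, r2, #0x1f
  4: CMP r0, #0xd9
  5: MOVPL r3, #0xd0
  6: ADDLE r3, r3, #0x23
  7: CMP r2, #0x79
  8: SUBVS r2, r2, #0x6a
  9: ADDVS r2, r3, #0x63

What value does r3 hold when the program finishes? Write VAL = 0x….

VAL = 0x40

[0] flags=1000 → (cmp)
[1] flags=1000 VC?T → r0=0xd2
[2] flags=1000 VC?T → r2=0x23
[3] flags=1000 CC?T → r2=0x04
[4] flags=1000 → (cmp)
[5] flags=1000 PL?F → skip
[6] flags=1000 LE?T → r3=0x40
[7] flags=1000 → (cmp)
[8] flags=1000 VS?F → skip
[9] flags=1000 VS?F → skip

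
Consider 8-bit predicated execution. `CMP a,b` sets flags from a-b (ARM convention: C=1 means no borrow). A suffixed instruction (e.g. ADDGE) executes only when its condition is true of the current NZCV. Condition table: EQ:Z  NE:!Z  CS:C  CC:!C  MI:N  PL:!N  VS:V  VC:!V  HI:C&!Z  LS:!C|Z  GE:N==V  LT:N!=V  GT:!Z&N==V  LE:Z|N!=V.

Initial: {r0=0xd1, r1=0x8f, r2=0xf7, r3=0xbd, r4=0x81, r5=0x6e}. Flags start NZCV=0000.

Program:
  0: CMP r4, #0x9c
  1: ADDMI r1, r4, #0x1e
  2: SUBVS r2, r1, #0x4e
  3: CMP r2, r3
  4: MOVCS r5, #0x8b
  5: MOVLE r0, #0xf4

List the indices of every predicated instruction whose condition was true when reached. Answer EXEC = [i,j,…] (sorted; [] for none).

EXEC = [1,4]

0: ✓ CMP  NZCV=1000
1: ✓ ADDMI  r1←0x9f
2: · SUBVS
3: ✓ CMP  NZCV=0010
4: ✓ MOVCS  r5←0x8b
5: · MOVLE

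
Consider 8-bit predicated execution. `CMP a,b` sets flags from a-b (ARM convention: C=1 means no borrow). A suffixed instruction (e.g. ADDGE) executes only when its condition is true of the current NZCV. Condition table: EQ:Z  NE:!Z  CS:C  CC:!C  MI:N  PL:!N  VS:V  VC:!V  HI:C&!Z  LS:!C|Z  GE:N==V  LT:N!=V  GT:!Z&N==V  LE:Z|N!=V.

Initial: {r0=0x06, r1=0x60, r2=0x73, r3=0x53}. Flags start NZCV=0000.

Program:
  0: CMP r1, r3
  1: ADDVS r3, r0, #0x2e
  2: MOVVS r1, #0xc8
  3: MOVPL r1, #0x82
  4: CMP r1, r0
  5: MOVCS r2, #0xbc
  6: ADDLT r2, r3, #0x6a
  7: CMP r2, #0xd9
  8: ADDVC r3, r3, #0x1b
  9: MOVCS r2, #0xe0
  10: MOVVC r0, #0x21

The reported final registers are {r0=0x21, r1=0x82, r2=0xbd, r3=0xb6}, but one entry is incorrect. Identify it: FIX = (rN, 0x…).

[0] flags=0010 → (cmp)
[1] flags=0010 VS?F → skip
[2] flags=0010 VS?F → skip
[3] flags=0010 PL?T → r1=0x82
[4] flags=0011 → (cmp)
[5] flags=0011 CS?T → r2=0xbc
[6] flags=0011 LT?T → r2=0xbd
[7] flags=1000 → (cmp)
[8] flags=1000 VC?T → r3=0x6e
[9] flags=1000 CS?F → skip
[10] flags=1000 VC?T → r0=0x21

FIX = (r3, 0x6e)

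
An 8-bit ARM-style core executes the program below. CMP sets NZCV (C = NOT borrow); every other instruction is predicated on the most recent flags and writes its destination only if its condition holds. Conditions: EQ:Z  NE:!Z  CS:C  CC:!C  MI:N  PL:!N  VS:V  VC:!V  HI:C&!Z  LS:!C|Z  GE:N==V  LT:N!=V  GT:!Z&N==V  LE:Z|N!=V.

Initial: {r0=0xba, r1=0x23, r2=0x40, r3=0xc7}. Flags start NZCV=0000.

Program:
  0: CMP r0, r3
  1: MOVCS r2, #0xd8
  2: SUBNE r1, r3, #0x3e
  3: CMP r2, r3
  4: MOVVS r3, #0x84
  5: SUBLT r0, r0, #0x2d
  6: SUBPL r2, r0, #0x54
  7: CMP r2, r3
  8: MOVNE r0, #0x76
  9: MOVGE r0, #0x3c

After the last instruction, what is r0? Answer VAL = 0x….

[0] flags=1000 → (cmp)
[1] flags=1000 CS?F → skip
[2] flags=1000 NE?T → r1=0x89
[3] flags=0000 → (cmp)
[4] flags=0000 VS?F → skip
[5] flags=0000 LT?F → skip
[6] flags=0000 PL?T → r2=0x66
[7] flags=1001 → (cmp)
[8] flags=1001 NE?T → r0=0x76
[9] flags=1001 GE?T → r0=0x3c

VAL = 0x3c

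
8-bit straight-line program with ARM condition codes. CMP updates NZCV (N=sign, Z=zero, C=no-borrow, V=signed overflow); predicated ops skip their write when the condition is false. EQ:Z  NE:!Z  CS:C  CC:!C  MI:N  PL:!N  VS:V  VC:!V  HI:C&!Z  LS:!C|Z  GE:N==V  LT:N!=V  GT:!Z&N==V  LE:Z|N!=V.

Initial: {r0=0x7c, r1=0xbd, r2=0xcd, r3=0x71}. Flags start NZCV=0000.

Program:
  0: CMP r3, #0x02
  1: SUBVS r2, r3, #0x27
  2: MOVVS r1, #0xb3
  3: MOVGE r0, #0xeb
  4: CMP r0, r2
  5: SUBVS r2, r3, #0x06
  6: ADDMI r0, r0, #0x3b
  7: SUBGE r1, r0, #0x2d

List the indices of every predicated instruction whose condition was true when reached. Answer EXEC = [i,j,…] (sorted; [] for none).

EXEC = [3,7]

[0] flags=0010 → (cmp)
[1] flags=0010 VS?F → skip
[2] flags=0010 VS?F → skip
[3] flags=0010 GE?T → r0=0xeb
[4] flags=0010 → (cmp)
[5] flags=0010 VS?F → skip
[6] flags=0010 MI?F → skip
[7] flags=0010 GE?T → r1=0xbe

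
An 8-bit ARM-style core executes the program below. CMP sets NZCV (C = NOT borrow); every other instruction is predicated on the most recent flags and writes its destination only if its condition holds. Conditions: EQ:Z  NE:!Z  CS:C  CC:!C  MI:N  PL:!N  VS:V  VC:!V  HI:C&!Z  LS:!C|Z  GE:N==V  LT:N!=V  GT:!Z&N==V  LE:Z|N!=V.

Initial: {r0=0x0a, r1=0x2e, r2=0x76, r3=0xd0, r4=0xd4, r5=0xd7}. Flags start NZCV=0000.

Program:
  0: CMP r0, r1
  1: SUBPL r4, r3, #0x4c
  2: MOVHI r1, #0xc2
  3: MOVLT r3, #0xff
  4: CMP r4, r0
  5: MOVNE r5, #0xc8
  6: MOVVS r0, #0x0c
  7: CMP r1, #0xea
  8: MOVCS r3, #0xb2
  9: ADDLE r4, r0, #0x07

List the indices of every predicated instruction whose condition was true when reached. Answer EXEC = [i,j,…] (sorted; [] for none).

[0] flags=1000 → (cmp)
[1] flags=1000 PL?F → skip
[2] flags=1000 HI?F → skip
[3] flags=1000 LT?T → r3=0xff
[4] flags=1010 → (cmp)
[5] flags=1010 NE?T → r5=0xc8
[6] flags=1010 VS?F → skip
[7] flags=0000 → (cmp)
[8] flags=0000 CS?F → skip
[9] flags=0000 LE?F → skip

EXEC = [3,5]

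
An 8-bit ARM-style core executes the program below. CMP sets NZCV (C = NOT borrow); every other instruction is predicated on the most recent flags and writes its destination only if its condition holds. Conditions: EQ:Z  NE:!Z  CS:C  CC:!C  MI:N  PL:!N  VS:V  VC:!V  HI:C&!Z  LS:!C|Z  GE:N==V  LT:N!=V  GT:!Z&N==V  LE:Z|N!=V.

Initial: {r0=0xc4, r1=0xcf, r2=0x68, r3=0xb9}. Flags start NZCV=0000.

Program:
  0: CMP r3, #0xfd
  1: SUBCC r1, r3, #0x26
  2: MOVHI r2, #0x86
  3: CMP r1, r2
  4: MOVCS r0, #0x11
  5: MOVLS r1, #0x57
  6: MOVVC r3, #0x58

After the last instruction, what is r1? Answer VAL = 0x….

0: ✓ CMP  NZCV=1000
1: ✓ SUBCC  r1←0x93
2: · MOVHI
3: ✓ CMP  NZCV=0011
4: ✓ MOVCS  r0←0x11
5: · MOVLS
6: · MOVVC

VAL = 0x93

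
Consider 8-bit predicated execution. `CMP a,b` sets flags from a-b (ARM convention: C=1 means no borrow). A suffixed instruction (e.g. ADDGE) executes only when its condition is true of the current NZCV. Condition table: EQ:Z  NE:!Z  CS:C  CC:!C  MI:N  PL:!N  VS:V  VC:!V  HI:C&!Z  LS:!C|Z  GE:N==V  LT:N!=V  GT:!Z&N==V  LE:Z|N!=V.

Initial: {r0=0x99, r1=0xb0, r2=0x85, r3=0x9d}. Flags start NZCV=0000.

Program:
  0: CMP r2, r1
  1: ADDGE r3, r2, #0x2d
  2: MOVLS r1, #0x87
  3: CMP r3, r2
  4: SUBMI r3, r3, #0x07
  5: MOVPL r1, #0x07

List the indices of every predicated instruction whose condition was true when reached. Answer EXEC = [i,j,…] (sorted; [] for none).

0: ✓ CMP  NZCV=1000
1: · ADDGE
2: ✓ MOVLS  r1←0x87
3: ✓ CMP  NZCV=0010
4: · SUBMI
5: ✓ MOVPL  r1←0x07

EXEC = [2,5]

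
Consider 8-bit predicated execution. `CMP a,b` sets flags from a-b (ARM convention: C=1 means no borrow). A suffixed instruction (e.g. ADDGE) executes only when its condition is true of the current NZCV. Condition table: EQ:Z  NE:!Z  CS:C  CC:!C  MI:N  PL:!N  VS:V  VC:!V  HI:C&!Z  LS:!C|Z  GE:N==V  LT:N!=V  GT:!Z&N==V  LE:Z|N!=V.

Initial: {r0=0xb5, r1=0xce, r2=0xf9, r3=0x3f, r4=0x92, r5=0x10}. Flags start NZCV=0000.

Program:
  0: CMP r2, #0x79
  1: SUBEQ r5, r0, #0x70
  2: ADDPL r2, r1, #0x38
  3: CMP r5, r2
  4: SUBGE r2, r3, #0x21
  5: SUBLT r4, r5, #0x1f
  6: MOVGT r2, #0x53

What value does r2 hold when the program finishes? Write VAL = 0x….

VAL = 0x53

0: ✓ CMP  NZCV=1010
1: · SUBEQ
2: · ADDPL
3: ✓ CMP  NZCV=0000
4: ✓ SUBGE  r2←0x1e
5: · SUBLT
6: ✓ MOVGT  r2←0x53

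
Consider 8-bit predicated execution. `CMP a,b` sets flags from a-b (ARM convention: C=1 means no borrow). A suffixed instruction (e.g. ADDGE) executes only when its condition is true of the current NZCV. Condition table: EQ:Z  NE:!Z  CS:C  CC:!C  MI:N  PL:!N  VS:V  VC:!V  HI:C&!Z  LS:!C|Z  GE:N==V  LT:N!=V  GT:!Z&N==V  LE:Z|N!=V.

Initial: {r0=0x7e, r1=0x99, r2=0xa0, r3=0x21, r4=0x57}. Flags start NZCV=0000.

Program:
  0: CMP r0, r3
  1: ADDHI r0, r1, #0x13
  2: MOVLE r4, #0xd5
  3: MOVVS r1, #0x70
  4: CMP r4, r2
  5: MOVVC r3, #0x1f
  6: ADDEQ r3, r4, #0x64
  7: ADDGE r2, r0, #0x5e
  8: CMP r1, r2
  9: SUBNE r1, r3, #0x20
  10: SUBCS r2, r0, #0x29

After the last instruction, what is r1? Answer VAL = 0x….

VAL = 0x01

[0] flags=0010 → (cmp)
[1] flags=0010 HI?T → r0=0xac
[2] flags=0010 LE?F → skip
[3] flags=0010 VS?F → skip
[4] flags=1001 → (cmp)
[5] flags=1001 VC?F → skip
[6] flags=1001 EQ?F → skip
[7] flags=1001 GE?T → r2=0x0a
[8] flags=1010 → (cmp)
[9] flags=1010 NE?T → r1=0x01
[10] flags=1010 CS?T → r2=0x83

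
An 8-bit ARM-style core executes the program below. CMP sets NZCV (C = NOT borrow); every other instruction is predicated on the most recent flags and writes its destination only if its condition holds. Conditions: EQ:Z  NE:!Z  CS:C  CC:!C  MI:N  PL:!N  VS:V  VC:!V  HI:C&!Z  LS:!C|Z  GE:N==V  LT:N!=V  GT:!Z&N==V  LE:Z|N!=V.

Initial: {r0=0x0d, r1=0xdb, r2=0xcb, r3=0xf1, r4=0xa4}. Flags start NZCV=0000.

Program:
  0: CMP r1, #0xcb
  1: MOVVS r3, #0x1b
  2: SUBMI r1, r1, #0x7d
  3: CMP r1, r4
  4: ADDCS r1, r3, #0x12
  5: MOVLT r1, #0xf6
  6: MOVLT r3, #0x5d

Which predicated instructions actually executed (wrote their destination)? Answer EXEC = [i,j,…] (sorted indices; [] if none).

EXEC = [4]

[0] flags=0010 → (cmp)
[1] flags=0010 VS?F → skip
[2] flags=0010 MI?F → skip
[3] flags=0010 → (cmp)
[4] flags=0010 CS?T → r1=0x03
[5] flags=0010 LT?F → skip
[6] flags=0010 LT?F → skip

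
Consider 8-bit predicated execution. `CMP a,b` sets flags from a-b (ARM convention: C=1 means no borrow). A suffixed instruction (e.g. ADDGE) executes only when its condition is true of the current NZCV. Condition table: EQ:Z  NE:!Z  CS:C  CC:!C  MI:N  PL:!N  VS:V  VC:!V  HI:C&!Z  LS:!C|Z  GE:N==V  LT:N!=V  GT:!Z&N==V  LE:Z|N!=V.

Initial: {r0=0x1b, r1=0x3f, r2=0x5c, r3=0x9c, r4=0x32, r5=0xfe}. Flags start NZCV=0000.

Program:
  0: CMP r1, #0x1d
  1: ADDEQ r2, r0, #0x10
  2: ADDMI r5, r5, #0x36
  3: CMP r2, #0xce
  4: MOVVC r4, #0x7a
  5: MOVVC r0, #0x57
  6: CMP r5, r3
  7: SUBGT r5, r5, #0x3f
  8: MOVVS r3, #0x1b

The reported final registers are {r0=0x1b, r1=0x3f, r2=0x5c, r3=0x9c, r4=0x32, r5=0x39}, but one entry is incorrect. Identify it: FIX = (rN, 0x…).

0: ✓ CMP  NZCV=0010
1: · ADDEQ
2: · ADDMI
3: ✓ CMP  NZCV=1001
4: · MOVVC
5: · MOVVC
6: ✓ CMP  NZCV=0010
7: ✓ SUBGT  r5←0xbf
8: · MOVVS

FIX = (r5, 0xbf)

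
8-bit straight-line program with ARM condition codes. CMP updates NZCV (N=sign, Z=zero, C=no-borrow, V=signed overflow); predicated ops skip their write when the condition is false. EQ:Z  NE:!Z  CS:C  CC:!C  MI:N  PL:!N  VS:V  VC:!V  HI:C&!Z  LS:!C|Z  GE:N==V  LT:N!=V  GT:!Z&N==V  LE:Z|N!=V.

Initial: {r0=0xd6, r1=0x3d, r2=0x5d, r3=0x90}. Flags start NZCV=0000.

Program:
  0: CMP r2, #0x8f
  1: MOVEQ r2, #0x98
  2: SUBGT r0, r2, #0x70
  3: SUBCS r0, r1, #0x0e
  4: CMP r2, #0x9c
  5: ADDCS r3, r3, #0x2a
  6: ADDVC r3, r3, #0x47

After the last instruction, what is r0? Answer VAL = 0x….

0: ✓ CMP  NZCV=1001
1: · MOVEQ
2: ✓ SUBGT  r0←0xed
3: · SUBCS
4: ✓ CMP  NZCV=1001
5: · ADDCS
6: · ADDVC

VAL = 0xed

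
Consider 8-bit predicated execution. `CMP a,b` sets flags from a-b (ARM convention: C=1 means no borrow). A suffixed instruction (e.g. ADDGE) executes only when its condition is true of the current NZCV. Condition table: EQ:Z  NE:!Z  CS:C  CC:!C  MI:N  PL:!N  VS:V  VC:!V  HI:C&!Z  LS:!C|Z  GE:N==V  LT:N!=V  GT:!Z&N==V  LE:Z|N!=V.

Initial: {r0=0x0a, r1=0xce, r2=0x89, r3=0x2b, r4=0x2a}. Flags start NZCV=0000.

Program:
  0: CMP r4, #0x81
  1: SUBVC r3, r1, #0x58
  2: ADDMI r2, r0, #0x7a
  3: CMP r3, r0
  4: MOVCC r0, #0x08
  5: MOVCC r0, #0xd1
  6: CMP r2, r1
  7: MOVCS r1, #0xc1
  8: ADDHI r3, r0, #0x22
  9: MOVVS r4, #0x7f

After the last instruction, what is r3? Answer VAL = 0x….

0: ✓ CMP  NZCV=1001
1: · SUBVC
2: ✓ ADDMI  r2←0x84
3: ✓ CMP  NZCV=0010
4: · MOVCC
5: · MOVCC
6: ✓ CMP  NZCV=1000
7: · MOVCS
8: · ADDHI
9: · MOVVS

VAL = 0x2b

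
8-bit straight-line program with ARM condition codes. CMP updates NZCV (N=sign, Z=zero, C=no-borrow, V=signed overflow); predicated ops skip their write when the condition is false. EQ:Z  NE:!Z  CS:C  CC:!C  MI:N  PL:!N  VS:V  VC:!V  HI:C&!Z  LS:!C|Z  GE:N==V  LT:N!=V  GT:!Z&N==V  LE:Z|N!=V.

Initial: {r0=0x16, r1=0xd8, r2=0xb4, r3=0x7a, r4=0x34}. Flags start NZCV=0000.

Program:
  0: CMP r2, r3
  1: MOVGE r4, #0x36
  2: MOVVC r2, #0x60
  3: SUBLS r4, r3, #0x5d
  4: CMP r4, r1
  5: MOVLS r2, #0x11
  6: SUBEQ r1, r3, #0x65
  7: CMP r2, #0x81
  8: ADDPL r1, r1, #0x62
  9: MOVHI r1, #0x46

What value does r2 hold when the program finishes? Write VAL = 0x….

VAL = 0x11

0: ✓ CMP  NZCV=0011
1: · MOVGE
2: · MOVVC
3: · SUBLS
4: ✓ CMP  NZCV=0000
5: ✓ MOVLS  r2←0x11
6: · SUBEQ
7: ✓ CMP  NZCV=1001
8: · ADDPL
9: · MOVHI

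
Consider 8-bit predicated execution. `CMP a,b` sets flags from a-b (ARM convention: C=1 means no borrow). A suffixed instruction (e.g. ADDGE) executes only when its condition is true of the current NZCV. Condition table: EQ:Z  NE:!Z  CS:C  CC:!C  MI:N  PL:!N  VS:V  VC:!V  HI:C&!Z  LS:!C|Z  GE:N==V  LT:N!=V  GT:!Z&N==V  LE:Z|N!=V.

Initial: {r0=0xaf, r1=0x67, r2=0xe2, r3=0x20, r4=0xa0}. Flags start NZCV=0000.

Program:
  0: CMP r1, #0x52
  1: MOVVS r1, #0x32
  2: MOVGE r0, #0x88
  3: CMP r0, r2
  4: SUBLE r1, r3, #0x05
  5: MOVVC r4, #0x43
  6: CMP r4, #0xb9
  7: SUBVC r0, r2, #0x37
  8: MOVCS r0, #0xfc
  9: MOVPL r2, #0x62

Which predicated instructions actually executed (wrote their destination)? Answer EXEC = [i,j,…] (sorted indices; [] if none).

EXEC = [2,4,5]

0: ✓ CMP  NZCV=0010
1: · MOVVS
2: ✓ MOVGE  r0←0x88
3: ✓ CMP  NZCV=1000
4: ✓ SUBLE  r1←0x1b
5: ✓ MOVVC  r4←0x43
6: ✓ CMP  NZCV=1001
7: · SUBVC
8: · MOVCS
9: · MOVPL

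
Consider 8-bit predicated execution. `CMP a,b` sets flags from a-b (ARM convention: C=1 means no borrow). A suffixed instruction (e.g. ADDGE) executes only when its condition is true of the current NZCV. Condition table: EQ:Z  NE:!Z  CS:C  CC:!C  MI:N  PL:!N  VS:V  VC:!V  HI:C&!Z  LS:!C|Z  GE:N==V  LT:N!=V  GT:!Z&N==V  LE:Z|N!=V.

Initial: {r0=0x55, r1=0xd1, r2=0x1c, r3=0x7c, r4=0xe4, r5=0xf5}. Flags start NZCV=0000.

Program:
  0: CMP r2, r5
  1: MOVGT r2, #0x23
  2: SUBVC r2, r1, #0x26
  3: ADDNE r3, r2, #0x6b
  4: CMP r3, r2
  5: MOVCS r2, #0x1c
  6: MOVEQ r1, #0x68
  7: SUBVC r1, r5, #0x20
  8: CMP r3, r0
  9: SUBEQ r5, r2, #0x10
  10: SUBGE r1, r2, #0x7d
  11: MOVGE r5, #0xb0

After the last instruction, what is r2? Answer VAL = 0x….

VAL = 0xab

[0] flags=0000 → (cmp)
[1] flags=0000 GT?T → r2=0x23
[2] flags=0000 VC?T → r2=0xab
[3] flags=0000 NE?T → r3=0x16
[4] flags=0000 → (cmp)
[5] flags=0000 CS?F → skip
[6] flags=0000 EQ?F → skip
[7] flags=0000 VC?T → r1=0xd5
[8] flags=1000 → (cmp)
[9] flags=1000 EQ?F → skip
[10] flags=1000 GE?F → skip
[11] flags=1000 GE?F → skip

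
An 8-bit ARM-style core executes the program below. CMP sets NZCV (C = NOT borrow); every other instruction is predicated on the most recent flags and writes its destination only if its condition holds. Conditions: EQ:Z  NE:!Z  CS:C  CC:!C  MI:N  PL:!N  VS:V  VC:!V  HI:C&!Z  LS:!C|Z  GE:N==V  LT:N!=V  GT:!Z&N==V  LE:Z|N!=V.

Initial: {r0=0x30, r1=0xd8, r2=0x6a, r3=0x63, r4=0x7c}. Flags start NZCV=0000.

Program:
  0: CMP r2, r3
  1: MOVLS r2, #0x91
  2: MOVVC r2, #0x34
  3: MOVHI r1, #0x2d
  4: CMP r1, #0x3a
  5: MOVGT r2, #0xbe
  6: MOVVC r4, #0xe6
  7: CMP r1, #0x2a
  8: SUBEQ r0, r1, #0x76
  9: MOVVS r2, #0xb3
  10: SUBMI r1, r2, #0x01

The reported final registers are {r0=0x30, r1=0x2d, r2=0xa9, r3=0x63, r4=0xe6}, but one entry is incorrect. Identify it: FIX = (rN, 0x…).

[0] flags=0010 → (cmp)
[1] flags=0010 LS?F → skip
[2] flags=0010 VC?T → r2=0x34
[3] flags=0010 HI?T → r1=0x2d
[4] flags=1000 → (cmp)
[5] flags=1000 GT?F → skip
[6] flags=1000 VC?T → r4=0xe6
[7] flags=0010 → (cmp)
[8] flags=0010 EQ?F → skip
[9] flags=0010 VS?F → skip
[10] flags=0010 MI?F → skip

FIX = (r2, 0x34)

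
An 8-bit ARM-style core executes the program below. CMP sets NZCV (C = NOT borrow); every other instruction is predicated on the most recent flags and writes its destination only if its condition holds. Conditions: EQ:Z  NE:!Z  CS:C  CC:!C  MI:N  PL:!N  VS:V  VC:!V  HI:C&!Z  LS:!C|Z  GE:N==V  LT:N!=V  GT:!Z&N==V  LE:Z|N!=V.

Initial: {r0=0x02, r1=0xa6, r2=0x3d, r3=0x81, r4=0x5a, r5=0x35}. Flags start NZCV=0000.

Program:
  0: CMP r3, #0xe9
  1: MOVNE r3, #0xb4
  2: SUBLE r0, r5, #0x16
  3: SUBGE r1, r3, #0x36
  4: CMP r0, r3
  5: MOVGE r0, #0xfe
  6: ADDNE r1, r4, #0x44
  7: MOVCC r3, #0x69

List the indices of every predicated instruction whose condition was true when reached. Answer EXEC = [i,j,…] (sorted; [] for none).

EXEC = [1,2,5,6,7]

[0] flags=1000 → (cmp)
[1] flags=1000 NE?T → r3=0xb4
[2] flags=1000 LE?T → r0=0x1f
[3] flags=1000 GE?F → skip
[4] flags=0000 → (cmp)
[5] flags=0000 GE?T → r0=0xfe
[6] flags=0000 NE?T → r1=0x9e
[7] flags=0000 CC?T → r3=0x69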